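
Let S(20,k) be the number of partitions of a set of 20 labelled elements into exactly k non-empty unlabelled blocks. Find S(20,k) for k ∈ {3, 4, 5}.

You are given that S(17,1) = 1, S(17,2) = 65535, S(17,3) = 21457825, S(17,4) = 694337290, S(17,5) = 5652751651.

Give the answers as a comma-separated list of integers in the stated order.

i=18: T(18,1)=0+1·1=1 | T(18,2)=1+2·65535=131071 | T(18,3)=65535+3·21457825=64439010 | T(18,4)=21457825+4·694337290=2798806985 | T(18,5)=694337290+5·5652751651=28958095545
i=19: T(19,2)=1+2·131071=262143 | T(19,3)=131071+3·64439010=193448101 | T(19,4)=64439010+4·2798806985=11259666950 | T(19,5)=2798806985+5·28958095545=147589284710
i=20: T(20,3)=262143+3·193448101=580606446 | T(20,4)=193448101+4·11259666950=45232115901 | T(20,5)=11259666950+5·147589284710=749206090500
Read S(20,3) = 580606446, S(20,4) = 45232115901, S(20,5) = 749206090500.

580606446, 45232115901, 749206090500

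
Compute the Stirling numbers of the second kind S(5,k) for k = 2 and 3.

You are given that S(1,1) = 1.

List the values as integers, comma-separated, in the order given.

15, 25

r2: T_2,1=1×1+0=1; T_2,2=2×0+1=1
r3: T_3,1=1×1+0=1; T_3,2=2×1+1=3; T_3,3=3×0+1=1
r4: T_4,1=1×1+0=1; T_4,2=2×3+1=7; T_4,3=3×1+3=6
r5: T_5,2=2×7+1=15; T_5,3=3×6+7=25
Read S(5,2) = 15, S(5,3) = 25.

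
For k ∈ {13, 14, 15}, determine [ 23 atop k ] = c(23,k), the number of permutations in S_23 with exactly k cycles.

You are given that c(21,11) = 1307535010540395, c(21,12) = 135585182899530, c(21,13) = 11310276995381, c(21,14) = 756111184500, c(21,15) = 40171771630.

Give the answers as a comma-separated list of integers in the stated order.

row 22: T[22][12]=21·135585182899530+1307535010540395=4154823851430525  T[22][13]=21·11310276995381+135585182899530=373100999802531  T[22][14]=21·756111184500+11310276995381=27188611869881  T[22][15]=21·40171771630+756111184500=1599718388730
row 23: T[23][13]=22·373100999802531+4154823851430525=12363045847086207  T[23][14]=22·27188611869881+373100999802531=971250460939913  T[23][15]=22·1599718388730+27188611869881=62382416421941
Read c(23,13) = 12363045847086207, c(23,14) = 971250460939913, c(23,15) = 62382416421941.

12363045847086207, 971250460939913, 62382416421941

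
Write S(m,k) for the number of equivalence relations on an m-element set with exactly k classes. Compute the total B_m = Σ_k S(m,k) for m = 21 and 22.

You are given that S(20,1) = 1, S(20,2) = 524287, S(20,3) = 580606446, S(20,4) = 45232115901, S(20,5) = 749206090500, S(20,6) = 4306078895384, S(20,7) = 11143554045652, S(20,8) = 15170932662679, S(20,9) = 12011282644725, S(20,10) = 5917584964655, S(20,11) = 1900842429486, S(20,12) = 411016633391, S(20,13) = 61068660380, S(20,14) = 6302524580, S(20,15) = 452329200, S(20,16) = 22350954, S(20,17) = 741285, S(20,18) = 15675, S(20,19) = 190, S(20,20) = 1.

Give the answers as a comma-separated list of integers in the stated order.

474869816156751, 4506715738447323

[21] T[21,1]:1*1+0=1 · T[21,2]:2*524287+1=1048575 · T[21,3]:3*580606446+524287=1742343625 · T[21,4]:4*45232115901+580606446=181509070050 · T[21,5]:5*749206090500+45232115901=3791262568401 · T[21,6]:6*4306078895384+749206090500=26585679462804 · T[21,7]:7*11143554045652+4306078895384=82310957214948 · T[21,8]:8*15170932662679+11143554045652=132511015347084 · T[21,9]:9*12011282644725+15170932662679=123272476465204 · T[21,10]:10*5917584964655+12011282644725=71187132291275 · T[21,11]:11*1900842429486+5917584964655=26826851689001 · T[21,12]:12*411016633391+1900842429486=6833042030178 · T[21,13]:13*61068660380+411016633391=1204909218331 · T[21,14]:14*6302524580+61068660380=149304004500 · T[21,15]:15*452329200+6302524580=13087462580 · T[21,16]:16*22350954+452329200=809944464 · T[21,17]:17*741285+22350954=34952799 · T[21,18]:18*15675+741285=1023435 · T[21,19]:19*190+15675=19285 · T[21,20]:20*1+190=210 · T[21,21]:21*0+1=1
[22] T[22,1]:1*1+0=1 · T[22,2]:2*1048575+1=2097151 · T[22,3]:3*1742343625+1048575=5228079450 · T[22,4]:4*181509070050+1742343625=727778623825 · T[22,5]:5*3791262568401+181509070050=19137821912055 · T[22,6]:6*26585679462804+3791262568401=163305339345225 · T[22,7]:7*82310957214948+26585679462804=602762379967440 · T[22,8]:8*132511015347084+82310957214948=1142399079991620 · T[22,9]:9*123272476465204+132511015347084=1241963303533920 · T[22,10]:10*71187132291275+123272476465204=835143799377954 · T[22,11]:11*26826851689001+71187132291275=366282500870286 · T[22,12]:12*6833042030178+26826851689001=108823356051137 · T[22,13]:13*1204909218331+6833042030178=22496861868481 · T[22,14]:14*149304004500+1204909218331=3295165281331 · T[22,15]:15*13087462580+149304004500=345615943200 · T[22,16]:16*809944464+13087462580=26046574004 · T[22,17]:17*34952799+809944464=1404142047 · T[22,18]:18*1023435+34952799=53374629 · T[22,19]:19*19285+1023435=1389850 · T[22,20]:20*210+19285=23485 · T[22,21]:21*1+210=231 · T[22,22]:22*0+1=1
B_21 = ΣS(21,k) = 1+1048575+1742343625+181509070050+3791262568401+26585679462804+82310957214948+132511015347084+123272476465204+71187132291275+26826851689001+6833042030178+1204909218331+149304004500+13087462580+809944464+34952799+1023435+19285+210+1 = 474869816156751
B_22 = ΣS(22,k) = 1+2097151+5228079450+727778623825+19137821912055+163305339345225+602762379967440+1142399079991620+1241963303533920+835143799377954+366282500870286+108823356051137+22496861868481+3295165281331+345615943200+26046574004+1404142047+53374629+1389850+23485+231+1 = 4506715738447323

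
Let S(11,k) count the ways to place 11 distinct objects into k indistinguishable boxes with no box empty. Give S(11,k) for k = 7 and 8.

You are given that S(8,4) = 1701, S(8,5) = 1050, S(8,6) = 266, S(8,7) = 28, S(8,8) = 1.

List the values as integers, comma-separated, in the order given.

63987, 11880

r9: T_9,5=5×1050+1701=6951; T_9,6=6×266+1050=2646; T_9,7=7×28+266=462; T_9,8=8×1+28=36
r10: T_10,6=6×2646+6951=22827; T_10,7=7×462+2646=5880; T_10,8=8×36+462=750
r11: T_11,7=7×5880+22827=63987; T_11,8=8×750+5880=11880
Read S(11,7) = 63987, S(11,8) = 11880.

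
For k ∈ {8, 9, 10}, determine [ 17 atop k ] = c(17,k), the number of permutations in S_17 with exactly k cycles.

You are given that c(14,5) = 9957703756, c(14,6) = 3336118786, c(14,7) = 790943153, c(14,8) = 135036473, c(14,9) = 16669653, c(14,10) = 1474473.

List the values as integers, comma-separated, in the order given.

row 15: T[15][6]=14·3336118786+9957703756=56663366760  T[15][7]=14·790943153+3336118786=14409322928  T[15][8]=14·135036473+790943153=2681453775  T[15][9]=14·16669653+135036473=368411615  T[15][10]=14·1474473+16669653=37312275
row 16: T[16][7]=15·14409322928+56663366760=272803210680  T[16][8]=15·2681453775+14409322928=54631129553  T[16][9]=15·368411615+2681453775=8207628000  T[16][10]=15·37312275+368411615=928095740
row 17: T[17][8]=16·54631129553+272803210680=1146901283528  T[17][9]=16·8207628000+54631129553=185953177553  T[17][10]=16·928095740+8207628000=23057159840
Read c(17,8) = 1146901283528, c(17,9) = 185953177553, c(17,10) = 23057159840.

1146901283528, 185953177553, 23057159840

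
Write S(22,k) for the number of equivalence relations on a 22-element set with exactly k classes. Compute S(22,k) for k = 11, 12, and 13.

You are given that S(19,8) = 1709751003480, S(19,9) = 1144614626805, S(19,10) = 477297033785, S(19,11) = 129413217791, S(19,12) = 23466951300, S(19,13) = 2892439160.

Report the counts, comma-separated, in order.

[20] T[20,9]:9*1144614626805+1709751003480=12011282644725 · T[20,10]:10*477297033785+1144614626805=5917584964655 · T[20,11]:11*129413217791+477297033785=1900842429486 · T[20,12]:12*23466951300+129413217791=411016633391 · T[20,13]:13*2892439160+23466951300=61068660380
[21] T[21,10]:10*5917584964655+12011282644725=71187132291275 · T[21,11]:11*1900842429486+5917584964655=26826851689001 · T[21,12]:12*411016633391+1900842429486=6833042030178 · T[21,13]:13*61068660380+411016633391=1204909218331
[22] T[22,11]:11*26826851689001+71187132291275=366282500870286 · T[22,12]:12*6833042030178+26826851689001=108823356051137 · T[22,13]:13*1204909218331+6833042030178=22496861868481
Read S(22,11) = 366282500870286, S(22,12) = 108823356051137, S(22,13) = 22496861868481.

366282500870286, 108823356051137, 22496861868481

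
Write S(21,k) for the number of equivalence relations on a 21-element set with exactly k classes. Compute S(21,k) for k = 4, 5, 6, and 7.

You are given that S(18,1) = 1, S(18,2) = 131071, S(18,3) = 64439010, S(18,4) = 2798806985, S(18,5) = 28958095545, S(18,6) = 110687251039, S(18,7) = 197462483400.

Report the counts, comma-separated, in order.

181509070050, 3791262568401, 26585679462804, 82310957214948

row 19: T[19][2]=2·131071+1=262143  T[19][3]=3·64439010+131071=193448101  T[19][4]=4·2798806985+64439010=11259666950  T[19][5]=5·28958095545+2798806985=147589284710  T[19][6]=6·110687251039+28958095545=693081601779  T[19][7]=7·197462483400+110687251039=1492924634839
row 20: T[20][3]=3·193448101+262143=580606446  T[20][4]=4·11259666950+193448101=45232115901  T[20][5]=5·147589284710+11259666950=749206090500  T[20][6]=6·693081601779+147589284710=4306078895384  T[20][7]=7·1492924634839+693081601779=11143554045652
row 21: T[21][4]=4·45232115901+580606446=181509070050  T[21][5]=5·749206090500+45232115901=3791262568401  T[21][6]=6·4306078895384+749206090500=26585679462804  T[21][7]=7·11143554045652+4306078895384=82310957214948
Read S(21,4) = 181509070050, S(21,5) = 3791262568401, S(21,6) = 26585679462804, S(21,7) = 82310957214948.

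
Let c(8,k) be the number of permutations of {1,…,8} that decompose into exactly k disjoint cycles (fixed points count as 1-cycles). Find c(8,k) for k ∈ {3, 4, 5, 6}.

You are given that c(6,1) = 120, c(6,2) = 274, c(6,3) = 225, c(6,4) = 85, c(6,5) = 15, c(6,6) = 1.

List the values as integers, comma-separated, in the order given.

13132, 6769, 1960, 322

i=7: T(7,2)=120+6·274=1764 | T(7,3)=274+6·225=1624 | T(7,4)=225+6·85=735 | T(7,5)=85+6·15=175 | T(7,6)=15+6·1=21
i=8: T(8,3)=1764+7·1624=13132 | T(8,4)=1624+7·735=6769 | T(8,5)=735+7·175=1960 | T(8,6)=175+7·21=322
Read c(8,3) = 13132, c(8,4) = 6769, c(8,5) = 1960, c(8,6) = 322.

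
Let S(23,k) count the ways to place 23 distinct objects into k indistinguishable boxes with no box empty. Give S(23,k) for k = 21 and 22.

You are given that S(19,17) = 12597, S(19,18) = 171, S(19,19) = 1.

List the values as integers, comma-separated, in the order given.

28336, 253

i=20: T(20,18)=12597+18·171=15675 | T(20,19)=171+19·1=190 | T(20,20)=1+20·0=1
i=21: T(21,19)=15675+19·190=19285 | T(21,20)=190+20·1=210 | T(21,21)=1+21·0=1
i=22: T(22,20)=19285+20·210=23485 | T(22,21)=210+21·1=231 | T(22,22)=1+22·0=1
i=23: T(23,21)=23485+21·231=28336 | T(23,22)=231+22·1=253
Read S(23,21) = 28336, S(23,22) = 253.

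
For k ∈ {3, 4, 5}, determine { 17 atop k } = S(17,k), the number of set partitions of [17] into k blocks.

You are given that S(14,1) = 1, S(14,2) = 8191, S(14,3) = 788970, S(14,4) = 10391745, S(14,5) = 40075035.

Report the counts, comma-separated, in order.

row 15: T[15][1]=1·1+0=1  T[15][2]=2·8191+1=16383  T[15][3]=3·788970+8191=2375101  T[15][4]=4·10391745+788970=42355950  T[15][5]=5·40075035+10391745=210766920
row 16: T[16][2]=2·16383+1=32767  T[16][3]=3·2375101+16383=7141686  T[16][4]=4·42355950+2375101=171798901  T[16][5]=5·210766920+42355950=1096190550
row 17: T[17][3]=3·7141686+32767=21457825  T[17][4]=4·171798901+7141686=694337290  T[17][5]=5·1096190550+171798901=5652751651
Read S(17,3) = 21457825, S(17,4) = 694337290, S(17,5) = 5652751651.

21457825, 694337290, 5652751651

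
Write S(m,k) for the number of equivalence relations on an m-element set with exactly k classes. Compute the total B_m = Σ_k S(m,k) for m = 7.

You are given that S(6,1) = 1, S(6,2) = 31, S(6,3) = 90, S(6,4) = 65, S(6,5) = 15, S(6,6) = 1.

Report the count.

r7: T_7,1=1×1+0=1; T_7,2=2×31+1=63; T_7,3=3×90+31=301; T_7,4=4×65+90=350; T_7,5=5×15+65=140; T_7,6=6×1+15=21; T_7,7=7×0+1=1
B_7 = ΣS(7,k) = 1+63+301+350+140+21+1 = 877

877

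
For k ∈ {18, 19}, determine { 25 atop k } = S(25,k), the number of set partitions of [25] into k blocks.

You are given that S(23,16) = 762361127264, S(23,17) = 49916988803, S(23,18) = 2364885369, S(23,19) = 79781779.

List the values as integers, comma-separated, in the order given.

3275678594925, 166218969675

[24] T[24,17]:17*49916988803+762361127264=1610949936915 · T[24,18]:18*2364885369+49916988803=92484925445 · T[24,19]:19*79781779+2364885369=3880739170
[25] T[25,18]:18*92484925445+1610949936915=3275678594925 · T[25,19]:19*3880739170+92484925445=166218969675
Read S(25,18) = 3275678594925, S(25,19) = 166218969675.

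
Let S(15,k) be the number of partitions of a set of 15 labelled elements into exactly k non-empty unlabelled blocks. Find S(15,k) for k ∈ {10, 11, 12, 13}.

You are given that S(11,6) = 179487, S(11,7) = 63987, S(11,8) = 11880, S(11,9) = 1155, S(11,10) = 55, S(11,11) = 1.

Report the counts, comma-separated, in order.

12662650, 1479478, 106470, 4550

@12  (12,7):63987·7+179487→627396, (12,8):11880·8+63987→159027, (12,9):1155·9+11880→22275, (12,10):55·10+1155→1705, (12,11):1·11+55→66, (12,12):0·12+1→1
@13  (13,8):159027·8+627396→1899612, (13,9):22275·9+159027→359502, (13,10):1705·10+22275→39325, (13,11):66·11+1705→2431, (13,12):1·12+66→78, (13,13):0·13+1→1
@14  (14,9):359502·9+1899612→5135130, (14,10):39325·10+359502→752752, (14,11):2431·11+39325→66066, (14,12):78·12+2431→3367, (14,13):1·13+78→91
@15  (15,10):752752·10+5135130→12662650, (15,11):66066·11+752752→1479478, (15,12):3367·12+66066→106470, (15,13):91·13+3367→4550
Read S(15,10) = 12662650, S(15,11) = 1479478, S(15,12) = 106470, S(15,13) = 4550.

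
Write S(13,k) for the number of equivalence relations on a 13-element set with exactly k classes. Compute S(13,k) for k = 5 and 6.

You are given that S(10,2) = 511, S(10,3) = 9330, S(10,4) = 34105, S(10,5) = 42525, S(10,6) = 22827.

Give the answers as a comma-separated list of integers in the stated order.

7508501, 9321312

r11: T_11,3=3×9330+511=28501; T_11,4=4×34105+9330=145750; T_11,5=5×42525+34105=246730; T_11,6=6×22827+42525=179487
r12: T_12,4=4×145750+28501=611501; T_12,5=5×246730+145750=1379400; T_12,6=6×179487+246730=1323652
r13: T_13,5=5×1379400+611501=7508501; T_13,6=6×1323652+1379400=9321312
Read S(13,5) = 7508501, S(13,6) = 9321312.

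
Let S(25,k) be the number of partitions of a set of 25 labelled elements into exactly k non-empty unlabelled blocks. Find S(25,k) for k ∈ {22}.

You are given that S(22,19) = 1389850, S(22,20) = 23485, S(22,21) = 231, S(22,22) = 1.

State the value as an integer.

3200450

i=23: T(23,20)=1389850+20·23485=1859550 | T(23,21)=23485+21·231=28336 | T(23,22)=231+22·1=253
i=24: T(24,21)=1859550+21·28336=2454606 | T(24,22)=28336+22·253=33902
i=25: T(25,22)=2454606+22·33902=3200450
Read S(25,22) = 3200450.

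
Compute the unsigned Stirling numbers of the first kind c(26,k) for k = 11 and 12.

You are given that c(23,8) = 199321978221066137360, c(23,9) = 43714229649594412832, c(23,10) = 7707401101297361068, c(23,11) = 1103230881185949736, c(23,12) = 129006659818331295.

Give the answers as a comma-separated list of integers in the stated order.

r24: T_24,9=23×43714229649594412832+199321978221066137360=1204749260161737632496; T_24,10=23×7707401101297361068+43714229649594412832=220984454979433717396; T_24,11=23×1103230881185949736+7707401101297361068=33081711368574204996; T_24,12=23×129006659818331295+1103230881185949736=4070384057007569521
r25: T_25,10=24×220984454979433717396+1204749260161737632496=6508376179668146850000; T_25,11=24×33081711368574204996+220984454979433717396=1014945527825214637300; T_25,12=24×4070384057007569521+33081711368574204996=130770928736755873500
r26: T_26,11=25×1014945527825214637300+6508376179668146850000=31882014375298512782500; T_26,12=25×130770928736755873500+1014945527825214637300=4284218746244111474800
Read c(26,11) = 31882014375298512782500, c(26,12) = 4284218746244111474800.

31882014375298512782500, 4284218746244111474800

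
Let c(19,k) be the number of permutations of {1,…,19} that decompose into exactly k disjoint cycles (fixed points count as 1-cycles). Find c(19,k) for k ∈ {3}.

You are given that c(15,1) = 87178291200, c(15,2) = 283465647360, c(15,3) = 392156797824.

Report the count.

row 16: T[16][1]=15·87178291200+0=1307674368000  T[16][2]=15·283465647360+87178291200=4339163001600  T[16][3]=15·392156797824+283465647360=6165817614720
row 17: T[17][1]=16·1307674368000+0=20922789888000  T[17][2]=16·4339163001600+1307674368000=70734282393600  T[17][3]=16·6165817614720+4339163001600=102992244837120
row 18: T[18][2]=17·70734282393600+20922789888000=1223405590579200  T[18][3]=17·102992244837120+70734282393600=1821602444624640
row 19: T[19][3]=18·1821602444624640+1223405590579200=34012249593822720
Read c(19,3) = 34012249593822720.

34012249593822720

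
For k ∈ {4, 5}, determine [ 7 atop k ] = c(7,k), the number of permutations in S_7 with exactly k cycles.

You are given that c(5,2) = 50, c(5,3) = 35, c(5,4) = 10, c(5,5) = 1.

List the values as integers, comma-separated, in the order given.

@6  (6,3):35·5+50→225, (6,4):10·5+35→85, (6,5):1·5+10→15
@7  (7,4):85·6+225→735, (7,5):15·6+85→175
Read c(7,4) = 735, c(7,5) = 175.

735, 175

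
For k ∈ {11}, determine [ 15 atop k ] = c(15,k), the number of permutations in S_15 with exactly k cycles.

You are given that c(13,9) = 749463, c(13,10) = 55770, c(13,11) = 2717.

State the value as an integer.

[14] T[14,10]:13*55770+749463=1474473 · T[14,11]:13*2717+55770=91091
[15] T[15,11]:14*91091+1474473=2749747
Read c(15,11) = 2749747.

2749747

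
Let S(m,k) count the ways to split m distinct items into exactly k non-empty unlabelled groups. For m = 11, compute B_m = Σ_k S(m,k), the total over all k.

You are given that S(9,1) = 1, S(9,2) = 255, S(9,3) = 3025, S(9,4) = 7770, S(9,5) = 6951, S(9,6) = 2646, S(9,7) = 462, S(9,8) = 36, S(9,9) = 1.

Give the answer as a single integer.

678570

[10] T[10,1]:1*1+0=1 · T[10,2]:2*255+1=511 · T[10,3]:3*3025+255=9330 · T[10,4]:4*7770+3025=34105 · T[10,5]:5*6951+7770=42525 · T[10,6]:6*2646+6951=22827 · T[10,7]:7*462+2646=5880 · T[10,8]:8*36+462=750 · T[10,9]:9*1+36=45 · T[10,10]:10*0+1=1
[11] T[11,1]:1*1+0=1 · T[11,2]:2*511+1=1023 · T[11,3]:3*9330+511=28501 · T[11,4]:4*34105+9330=145750 · T[11,5]:5*42525+34105=246730 · T[11,6]:6*22827+42525=179487 · T[11,7]:7*5880+22827=63987 · T[11,8]:8*750+5880=11880 · T[11,9]:9*45+750=1155 · T[11,10]:10*1+45=55 · T[11,11]:11*0+1=1
B_11 = ΣS(11,k) = 1+1023+28501+145750+246730+179487+63987+11880+1155+55+1 = 678570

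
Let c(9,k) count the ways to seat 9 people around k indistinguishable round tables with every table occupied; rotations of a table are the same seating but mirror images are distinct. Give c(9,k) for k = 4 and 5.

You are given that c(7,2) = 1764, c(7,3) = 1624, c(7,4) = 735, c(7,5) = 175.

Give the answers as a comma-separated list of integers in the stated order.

67284, 22449

r8: T_8,3=7×1624+1764=13132; T_8,4=7×735+1624=6769; T_8,5=7×175+735=1960
r9: T_9,4=8×6769+13132=67284; T_9,5=8×1960+6769=22449
Read c(9,4) = 67284, c(9,5) = 22449.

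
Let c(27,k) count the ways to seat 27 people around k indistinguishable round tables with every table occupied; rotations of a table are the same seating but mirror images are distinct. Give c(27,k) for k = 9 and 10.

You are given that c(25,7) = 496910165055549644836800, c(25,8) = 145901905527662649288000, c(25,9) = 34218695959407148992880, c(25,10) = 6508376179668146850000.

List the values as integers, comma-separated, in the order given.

@26  (26,8):145901905527662649288000·25+496910165055549644836800→4144457803247115877036800, (26,9):34218695959407148992880·25+145901905527662649288000→1001369304512841374110000, (26,10):6508376179668146850000·25+34218695959407148992880→196928100451110820242880
@27  (27,9):1001369304512841374110000·26+4144457803247115877036800→30180059720580991603896800, (27,10):196928100451110820242880·26+1001369304512841374110000→6121499916241722700424880
Read c(27,9) = 30180059720580991603896800, c(27,10) = 6121499916241722700424880.

30180059720580991603896800, 6121499916241722700424880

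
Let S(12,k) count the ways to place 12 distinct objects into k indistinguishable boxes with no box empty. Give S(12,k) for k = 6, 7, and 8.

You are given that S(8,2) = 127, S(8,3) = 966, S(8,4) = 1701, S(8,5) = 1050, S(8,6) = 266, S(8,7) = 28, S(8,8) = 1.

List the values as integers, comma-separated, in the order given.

1323652, 627396, 159027

row 9: T[9][3]=3·966+127=3025  T[9][4]=4·1701+966=7770  T[9][5]=5·1050+1701=6951  T[9][6]=6·266+1050=2646  T[9][7]=7·28+266=462  T[9][8]=8·1+28=36
row 10: T[10][4]=4·7770+3025=34105  T[10][5]=5·6951+7770=42525  T[10][6]=6·2646+6951=22827  T[10][7]=7·462+2646=5880  T[10][8]=8·36+462=750
row 11: T[11][5]=5·42525+34105=246730  T[11][6]=6·22827+42525=179487  T[11][7]=7·5880+22827=63987  T[11][8]=8·750+5880=11880
row 12: T[12][6]=6·179487+246730=1323652  T[12][7]=7·63987+179487=627396  T[12][8]=8·11880+63987=159027
Read S(12,6) = 1323652, S(12,7) = 627396, S(12,8) = 159027.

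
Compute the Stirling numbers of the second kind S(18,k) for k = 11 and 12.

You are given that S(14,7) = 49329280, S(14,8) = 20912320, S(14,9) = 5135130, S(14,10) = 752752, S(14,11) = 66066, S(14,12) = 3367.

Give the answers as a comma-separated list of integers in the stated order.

r15: T_15,8=8×20912320+49329280=216627840; T_15,9=9×5135130+20912320=67128490; T_15,10=10×752752+5135130=12662650; T_15,11=11×66066+752752=1479478; T_15,12=12×3367+66066=106470
r16: T_16,9=9×67128490+216627840=820784250; T_16,10=10×12662650+67128490=193754990; T_16,11=11×1479478+12662650=28936908; T_16,12=12×106470+1479478=2757118
r17: T_17,10=10×193754990+820784250=2758334150; T_17,11=11×28936908+193754990=512060978; T_17,12=12×2757118+28936908=62022324
r18: T_18,11=11×512060978+2758334150=8391004908; T_18,12=12×62022324+512060978=1256328866
Read S(18,11) = 8391004908, S(18,12) = 1256328866.

8391004908, 1256328866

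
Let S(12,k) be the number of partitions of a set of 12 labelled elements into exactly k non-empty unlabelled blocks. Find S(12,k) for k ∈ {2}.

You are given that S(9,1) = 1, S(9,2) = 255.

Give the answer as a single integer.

2047

[10] T[10,1]:1*1+0=1 · T[10,2]:2*255+1=511
[11] T[11,1]:1*1+0=1 · T[11,2]:2*511+1=1023
[12] T[12,2]:2*1023+1=2047
Read S(12,2) = 2047.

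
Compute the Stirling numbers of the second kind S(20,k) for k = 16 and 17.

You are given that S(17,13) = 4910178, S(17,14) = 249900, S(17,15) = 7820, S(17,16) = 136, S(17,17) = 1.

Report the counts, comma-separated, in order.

22350954, 741285

i=18: T(18,14)=4910178+14·249900=8408778 | T(18,15)=249900+15·7820=367200 | T(18,16)=7820+16·136=9996 | T(18,17)=136+17·1=153
i=19: T(19,15)=8408778+15·367200=13916778 | T(19,16)=367200+16·9996=527136 | T(19,17)=9996+17·153=12597
i=20: T(20,16)=13916778+16·527136=22350954 | T(20,17)=527136+17·12597=741285
Read S(20,16) = 22350954, S(20,17) = 741285.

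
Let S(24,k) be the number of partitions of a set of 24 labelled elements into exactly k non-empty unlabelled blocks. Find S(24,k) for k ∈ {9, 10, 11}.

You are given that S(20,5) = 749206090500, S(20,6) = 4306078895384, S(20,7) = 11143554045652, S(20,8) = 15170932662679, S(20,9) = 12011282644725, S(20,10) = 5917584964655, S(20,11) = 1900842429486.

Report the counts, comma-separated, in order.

row 21: T[21][6]=6·4306078895384+749206090500=26585679462804  T[21][7]=7·11143554045652+4306078895384=82310957214948  T[21][8]=8·15170932662679+11143554045652=132511015347084  T[21][9]=9·12011282644725+15170932662679=123272476465204  T[21][10]=10·5917584964655+12011282644725=71187132291275  T[21][11]=11·1900842429486+5917584964655=26826851689001
row 22: T[22][7]=7·82310957214948+26585679462804=602762379967440  T[22][8]=8·132511015347084+82310957214948=1142399079991620  T[22][9]=9·123272476465204+132511015347084=1241963303533920  T[22][10]=10·71187132291275+123272476465204=835143799377954  T[22][11]=11·26826851689001+71187132291275=366282500870286
row 23: T[23][8]=8·1142399079991620+602762379967440=9741955019900400  T[23][9]=9·1241963303533920+1142399079991620=12320068811796900  T[23][10]=10·835143799377954+1241963303533920=9593401297313460  T[23][11]=11·366282500870286+835143799377954=4864251308951100
row 24: T[24][9]=9·12320068811796900+9741955019900400=120622574326072500  T[24][10]=10·9593401297313460+12320068811796900=108254081784931500  T[24][11]=11·4864251308951100+9593401297313460=63100165695775560
Read S(24,9) = 120622574326072500, S(24,10) = 108254081784931500, S(24,11) = 63100165695775560.

120622574326072500, 108254081784931500, 63100165695775560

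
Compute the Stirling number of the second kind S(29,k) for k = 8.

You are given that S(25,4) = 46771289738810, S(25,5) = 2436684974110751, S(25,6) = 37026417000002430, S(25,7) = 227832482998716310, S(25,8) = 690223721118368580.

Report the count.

3224318613979279184316

@26  (26,5):2436684974110751·5+46771289738810→12230196160292565, (26,6):37026417000002430·6+2436684974110751→224595186974125331, (26,7):227832482998716310·7+37026417000002430→1631853797991016600, (26,8):690223721118368580·8+227832482998716310→5749622251945664950
@27  (27,6):224595186974125331·6+12230196160292565→1359801318005044551, (27,7):1631853797991016600·7+224595186974125331→11647571772911241531, (27,8):5749622251945664950·8+1631853797991016600→47628831813556336200
@28  (28,7):11647571772911241531·7+1359801318005044551→82892803728383735268, (28,8):47628831813556336200·8+11647571772911241531→392678226281361931131
@29  (29,8):392678226281361931131·8+82892803728383735268→3224318613979279184316
Read S(29,8) = 3224318613979279184316.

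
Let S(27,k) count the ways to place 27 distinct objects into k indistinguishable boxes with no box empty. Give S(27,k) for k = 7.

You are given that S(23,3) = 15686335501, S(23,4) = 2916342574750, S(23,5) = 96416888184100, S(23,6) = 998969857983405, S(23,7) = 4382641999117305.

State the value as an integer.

@24  (24,4):2916342574750·4+15686335501→11681056634501, (24,5):96416888184100·5+2916342574750→485000783495250, (24,6):998969857983405·6+96416888184100→6090236036084530, (24,7):4382641999117305·7+998969857983405→31677463851804540
@25  (25,5):485000783495250·5+11681056634501→2436684974110751, (25,6):6090236036084530·6+485000783495250→37026417000002430, (25,7):31677463851804540·7+6090236036084530→227832482998716310
@26  (26,6):37026417000002430·6+2436684974110751→224595186974125331, (26,7):227832482998716310·7+37026417000002430→1631853797991016600
@27  (27,7):1631853797991016600·7+224595186974125331→11647571772911241531
Read S(27,7) = 11647571772911241531.

11647571772911241531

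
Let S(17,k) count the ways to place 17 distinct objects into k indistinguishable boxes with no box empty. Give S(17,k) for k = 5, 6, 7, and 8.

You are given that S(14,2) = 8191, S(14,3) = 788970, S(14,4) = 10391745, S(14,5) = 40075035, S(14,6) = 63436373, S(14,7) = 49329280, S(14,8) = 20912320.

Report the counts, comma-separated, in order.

r15: T_15,3=3×788970+8191=2375101; T_15,4=4×10391745+788970=42355950; T_15,5=5×40075035+10391745=210766920; T_15,6=6×63436373+40075035=420693273; T_15,7=7×49329280+63436373=408741333; T_15,8=8×20912320+49329280=216627840
r16: T_16,4=4×42355950+2375101=171798901; T_16,5=5×210766920+42355950=1096190550; T_16,6=6×420693273+210766920=2734926558; T_16,7=7×408741333+420693273=3281882604; T_16,8=8×216627840+408741333=2141764053
r17: T_17,5=5×1096190550+171798901=5652751651; T_17,6=6×2734926558+1096190550=17505749898; T_17,7=7×3281882604+2734926558=25708104786; T_17,8=8×2141764053+3281882604=20415995028
Read S(17,5) = 5652751651, S(17,6) = 17505749898, S(17,7) = 25708104786, S(17,8) = 20415995028.

5652751651, 17505749898, 25708104786, 20415995028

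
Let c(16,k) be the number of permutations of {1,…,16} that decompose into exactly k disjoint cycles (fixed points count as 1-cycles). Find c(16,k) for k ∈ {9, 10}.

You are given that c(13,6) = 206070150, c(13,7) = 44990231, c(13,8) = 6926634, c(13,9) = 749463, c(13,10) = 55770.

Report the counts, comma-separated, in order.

i=14: T(14,7)=206070150+13·44990231=790943153 | T(14,8)=44990231+13·6926634=135036473 | T(14,9)=6926634+13·749463=16669653 | T(14,10)=749463+13·55770=1474473
i=15: T(15,8)=790943153+14·135036473=2681453775 | T(15,9)=135036473+14·16669653=368411615 | T(15,10)=16669653+14·1474473=37312275
i=16: T(16,9)=2681453775+15·368411615=8207628000 | T(16,10)=368411615+15·37312275=928095740
Read c(16,9) = 8207628000, c(16,10) = 928095740.

8207628000, 928095740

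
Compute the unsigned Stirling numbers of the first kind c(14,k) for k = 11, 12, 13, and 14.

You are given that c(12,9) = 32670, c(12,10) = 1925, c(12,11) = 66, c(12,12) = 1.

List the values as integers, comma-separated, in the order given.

91091, 3731, 91, 1

@13  (13,10):1925·12+32670→55770, (13,11):66·12+1925→2717, (13,12):1·12+66→78, (13,13):0·12+1→1
@14  (14,11):2717·13+55770→91091, (14,12):78·13+2717→3731, (14,13):1·13+78→91, (14,14):0·13+1→1
Read c(14,11) = 91091, c(14,12) = 3731, c(14,13) = 91, c(14,14) = 1.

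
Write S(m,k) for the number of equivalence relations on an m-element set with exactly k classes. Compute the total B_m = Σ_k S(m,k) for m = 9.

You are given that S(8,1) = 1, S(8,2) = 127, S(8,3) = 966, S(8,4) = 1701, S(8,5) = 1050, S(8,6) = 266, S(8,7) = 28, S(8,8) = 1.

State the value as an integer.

r9: T_9,1=1×1+0=1; T_9,2=2×127+1=255; T_9,3=3×966+127=3025; T_9,4=4×1701+966=7770; T_9,5=5×1050+1701=6951; T_9,6=6×266+1050=2646; T_9,7=7×28+266=462; T_9,8=8×1+28=36; T_9,9=9×0+1=1
B_9 = ΣS(9,k) = 1+255+3025+7770+6951+2646+462+36+1 = 21147

21147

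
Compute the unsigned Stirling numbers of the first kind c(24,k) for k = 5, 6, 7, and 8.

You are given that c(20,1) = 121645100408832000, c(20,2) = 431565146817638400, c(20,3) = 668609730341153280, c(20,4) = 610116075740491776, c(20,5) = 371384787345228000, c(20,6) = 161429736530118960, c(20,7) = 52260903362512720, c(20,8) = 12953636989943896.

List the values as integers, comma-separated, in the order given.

105005310755917452984576, 50779532534302850198976, 18588776355051949776576, 5304713715525445812976

i=21: T(21,2)=121645100408832000+20·431565146817638400=8752948036761600000 | T(21,3)=431565146817638400+20·668609730341153280=13803759753640704000 | T(21,4)=668609730341153280+20·610116075740491776=12870931245150988800 | T(21,5)=610116075740491776+20·371384787345228000=8037811822645051776 | T(21,6)=371384787345228000+20·161429736530118960=3599979517947607200 | T(21,7)=161429736530118960+20·52260903362512720=1206647803780373360 | T(21,8)=52260903362512720+20·12953636989943896=311333643161390640
i=22: T(22,3)=8752948036761600000+21·13803759753640704000=298631902863216384000 | T(22,4)=13803759753640704000+21·12870931245150988800=284093315901811468800 | T(22,5)=12870931245150988800+21·8037811822645051776=181664979520697076096 | T(22,6)=8037811822645051776+21·3599979517947607200=83637381699544802976 | T(22,7)=3599979517947607200+21·1206647803780373360=28939583397335447760 | T(22,8)=1206647803780373360+21·311333643161390640=7744654310169576800
i=23: T(23,4)=298631902863216384000+22·284093315901811468800=6548684852703068697600 | T(23,5)=284093315901811468800+22·181664979520697076096=4280722865357147142912 | T(23,6)=181664979520697076096+22·83637381699544802976=2021687376910682741568 | T(23,7)=83637381699544802976+22·28939583397335447760=720308216440924653696 | T(23,8)=28939583397335447760+22·7744654310169576800=199321978221066137360
i=24: T(24,5)=6548684852703068697600+23·4280722865357147142912=105005310755917452984576 | T(24,6)=4280722865357147142912+23·2021687376910682741568=50779532534302850198976 | T(24,7)=2021687376910682741568+23·720308216440924653696=18588776355051949776576 | T(24,8)=720308216440924653696+23·199321978221066137360=5304713715525445812976
Read c(24,5) = 105005310755917452984576, c(24,6) = 50779532534302850198976, c(24,7) = 18588776355051949776576, c(24,8) = 5304713715525445812976.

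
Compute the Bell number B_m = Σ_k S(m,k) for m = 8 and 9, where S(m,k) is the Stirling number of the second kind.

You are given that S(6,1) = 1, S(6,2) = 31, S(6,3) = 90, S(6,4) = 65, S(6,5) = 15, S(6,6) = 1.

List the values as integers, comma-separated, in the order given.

@7  (7,1):1·1+0→1, (7,2):31·2+1→63, (7,3):90·3+31→301, (7,4):65·4+90→350, (7,5):15·5+65→140, (7,6):1·6+15→21, (7,7):0·7+1→1
@8  (8,1):1·1+0→1, (8,2):63·2+1→127, (8,3):301·3+63→966, (8,4):350·4+301→1701, (8,5):140·5+350→1050, (8,6):21·6+140→266, (8,7):1·7+21→28, (8,8):0·8+1→1
@9  (9,1):1·1+0→1, (9,2):127·2+1→255, (9,3):966·3+127→3025, (9,4):1701·4+966→7770, (9,5):1050·5+1701→6951, (9,6):266·6+1050→2646, (9,7):28·7+266→462, (9,8):1·8+28→36, (9,9):0·9+1→1
B_8 = ΣS(8,k) = 1+127+966+1701+1050+266+28+1 = 4140
B_9 = ΣS(9,k) = 1+255+3025+7770+6951+2646+462+36+1 = 21147

4140, 21147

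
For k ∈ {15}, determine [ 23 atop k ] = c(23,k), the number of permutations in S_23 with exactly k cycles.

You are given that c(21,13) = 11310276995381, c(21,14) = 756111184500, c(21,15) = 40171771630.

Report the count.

62382416421941

i=22: T(22,14)=11310276995381+21·756111184500=27188611869881 | T(22,15)=756111184500+21·40171771630=1599718388730
i=23: T(23,15)=27188611869881+22·1599718388730=62382416421941
Read c(23,15) = 62382416421941.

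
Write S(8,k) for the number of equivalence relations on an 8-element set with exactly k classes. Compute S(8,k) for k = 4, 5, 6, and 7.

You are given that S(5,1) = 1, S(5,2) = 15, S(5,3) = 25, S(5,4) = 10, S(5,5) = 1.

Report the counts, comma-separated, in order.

1701, 1050, 266, 28

row 6: T[6][2]=2·15+1=31  T[6][3]=3·25+15=90  T[6][4]=4·10+25=65  T[6][5]=5·1+10=15  T[6][6]=6·0+1=1
row 7: T[7][3]=3·90+31=301  T[7][4]=4·65+90=350  T[7][5]=5·15+65=140  T[7][6]=6·1+15=21  T[7][7]=7·0+1=1
row 8: T[8][4]=4·350+301=1701  T[8][5]=5·140+350=1050  T[8][6]=6·21+140=266  T[8][7]=7·1+21=28
Read S(8,4) = 1701, S(8,5) = 1050, S(8,6) = 266, S(8,7) = 28.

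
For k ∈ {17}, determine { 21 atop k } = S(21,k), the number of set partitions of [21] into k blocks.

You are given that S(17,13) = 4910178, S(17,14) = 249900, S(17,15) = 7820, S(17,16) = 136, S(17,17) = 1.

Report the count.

34952799

i=18: T(18,14)=4910178+14·249900=8408778 | T(18,15)=249900+15·7820=367200 | T(18,16)=7820+16·136=9996 | T(18,17)=136+17·1=153
i=19: T(19,15)=8408778+15·367200=13916778 | T(19,16)=367200+16·9996=527136 | T(19,17)=9996+17·153=12597
i=20: T(20,16)=13916778+16·527136=22350954 | T(20,17)=527136+17·12597=741285
i=21: T(21,17)=22350954+17·741285=34952799
Read S(21,17) = 34952799.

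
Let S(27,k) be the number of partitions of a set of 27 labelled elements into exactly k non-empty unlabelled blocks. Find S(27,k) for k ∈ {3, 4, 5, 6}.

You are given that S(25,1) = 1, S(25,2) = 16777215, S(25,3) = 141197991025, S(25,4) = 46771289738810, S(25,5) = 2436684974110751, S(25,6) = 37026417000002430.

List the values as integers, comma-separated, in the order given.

i=26: T(26,2)=1+2·16777215=33554431 | T(26,3)=16777215+3·141197991025=423610750290 | T(26,4)=141197991025+4·46771289738810=187226356946265 | T(26,5)=46771289738810+5·2436684974110751=12230196160292565 | T(26,6)=2436684974110751+6·37026417000002430=224595186974125331
i=27: T(27,3)=33554431+3·423610750290=1270865805301 | T(27,4)=423610750290+4·187226356946265=749329038535350 | T(27,5)=187226356946265+5·12230196160292565=61338207158409090 | T(27,6)=12230196160292565+6·224595186974125331=1359801318005044551
Read S(27,3) = 1270865805301, S(27,4) = 749329038535350, S(27,5) = 61338207158409090, S(27,6) = 1359801318005044551.

1270865805301, 749329038535350, 61338207158409090, 1359801318005044551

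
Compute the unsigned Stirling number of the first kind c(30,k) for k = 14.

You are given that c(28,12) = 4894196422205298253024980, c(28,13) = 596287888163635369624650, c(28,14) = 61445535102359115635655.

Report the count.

88776380550648116217781890

[29] T[29,13]:28*596287888163635369624650+4894196422205298253024980=21590257290787088602515180 · T[29,14]:28*61445535102359115635655+596287888163635369624650=2316762871029690607422990
[30] T[30,14]:29*2316762871029690607422990+21590257290787088602515180=88776380550648116217781890
Read c(30,14) = 88776380550648116217781890.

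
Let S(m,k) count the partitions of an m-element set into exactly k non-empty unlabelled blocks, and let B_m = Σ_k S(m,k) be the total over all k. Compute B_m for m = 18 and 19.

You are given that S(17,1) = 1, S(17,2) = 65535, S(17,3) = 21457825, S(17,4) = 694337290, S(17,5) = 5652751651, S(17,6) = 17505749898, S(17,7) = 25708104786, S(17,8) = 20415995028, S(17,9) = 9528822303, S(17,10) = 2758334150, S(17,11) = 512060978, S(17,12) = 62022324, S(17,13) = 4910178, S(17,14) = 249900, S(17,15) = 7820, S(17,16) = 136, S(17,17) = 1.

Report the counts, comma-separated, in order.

@18  (18,1):1·1+0→1, (18,2):65535·2+1→131071, (18,3):21457825·3+65535→64439010, (18,4):694337290·4+21457825→2798806985, (18,5):5652751651·5+694337290→28958095545, (18,6):17505749898·6+5652751651→110687251039, (18,7):25708104786·7+17505749898→197462483400, (18,8):20415995028·8+25708104786→189036065010, (18,9):9528822303·9+20415995028→106175395755, (18,10):2758334150·10+9528822303→37112163803, (18,11):512060978·11+2758334150→8391004908, (18,12):62022324·12+512060978→1256328866, (18,13):4910178·13+62022324→125854638, (18,14):249900·14+4910178→8408778, (18,15):7820·15+249900→367200, (18,16):136·16+7820→9996, (18,17):1·17+136→153, (18,18):0·18+1→1
@19  (19,1):1·1+0→1, (19,2):131071·2+1→262143, (19,3):64439010·3+131071→193448101, (19,4):2798806985·4+64439010→11259666950, (19,5):28958095545·5+2798806985→147589284710, (19,6):110687251039·6+28958095545→693081601779, (19,7):197462483400·7+110687251039→1492924634839, (19,8):189036065010·8+197462483400→1709751003480, (19,9):106175395755·9+189036065010→1144614626805, (19,10):37112163803·10+106175395755→477297033785, (19,11):8391004908·11+37112163803→129413217791, (19,12):1256328866·12+8391004908→23466951300, (19,13):125854638·13+1256328866→2892439160, (19,14):8408778·14+125854638→243577530, (19,15):367200·15+8408778→13916778, (19,16):9996·16+367200→527136, (19,17):153·17+9996→12597, (19,18):1·18+153→171, (19,19):0·19+1→1
B_18 = ΣS(18,k) = 1+131071+64439010+2798806985+28958095545+110687251039+197462483400+189036065010+106175395755+37112163803+8391004908+1256328866+125854638+8408778+367200+9996+153+1 = 682076806159
B_19 = ΣS(19,k) = 1+262143+193448101+11259666950+147589284710+693081601779+1492924634839+1709751003480+1144614626805+477297033785+129413217791+23466951300+2892439160+243577530+13916778+527136+12597+171+1 = 5832742205057

682076806159, 5832742205057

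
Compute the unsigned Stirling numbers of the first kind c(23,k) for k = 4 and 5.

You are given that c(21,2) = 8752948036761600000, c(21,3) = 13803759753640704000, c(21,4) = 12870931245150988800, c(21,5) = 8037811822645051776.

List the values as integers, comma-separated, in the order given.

6548684852703068697600, 4280722865357147142912

i=22: T(22,3)=8752948036761600000+21·13803759753640704000=298631902863216384000 | T(22,4)=13803759753640704000+21·12870931245150988800=284093315901811468800 | T(22,5)=12870931245150988800+21·8037811822645051776=181664979520697076096
i=23: T(23,4)=298631902863216384000+22·284093315901811468800=6548684852703068697600 | T(23,5)=284093315901811468800+22·181664979520697076096=4280722865357147142912
Read c(23,4) = 6548684852703068697600, c(23,5) = 4280722865357147142912.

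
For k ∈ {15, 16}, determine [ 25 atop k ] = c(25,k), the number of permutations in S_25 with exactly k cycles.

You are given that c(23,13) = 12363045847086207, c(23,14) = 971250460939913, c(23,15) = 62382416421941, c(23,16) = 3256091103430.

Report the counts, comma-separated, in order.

92446911376173550, 5700586321864500

row 24: T[24][14]=23·971250460939913+12363045847086207=34701806448704206  T[24][15]=23·62382416421941+971250460939913=2406046038644556  T[24][16]=23·3256091103430+62382416421941=137272511800831
row 25: T[25][15]=24·2406046038644556+34701806448704206=92446911376173550  T[25][16]=24·137272511800831+2406046038644556=5700586321864500
Read c(25,15) = 92446911376173550, c(25,16) = 5700586321864500.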